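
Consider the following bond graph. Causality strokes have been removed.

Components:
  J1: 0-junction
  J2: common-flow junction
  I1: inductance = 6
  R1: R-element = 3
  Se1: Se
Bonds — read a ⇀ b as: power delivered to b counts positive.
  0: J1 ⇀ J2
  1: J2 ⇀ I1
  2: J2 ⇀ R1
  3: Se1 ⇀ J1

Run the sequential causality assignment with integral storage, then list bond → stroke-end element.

b0 stroke at J2
b1 stroke at I1
b2 stroke at J2
b3 stroke at J1

β3 →J1  (Se1: effort source, stroke at far end)
β0 →J2  (J1 effort already set via bond 3)
β1 →I1  (I1 outputs flow p/I1)
β2 →J2  (1-jn J2 has f-setter on 1)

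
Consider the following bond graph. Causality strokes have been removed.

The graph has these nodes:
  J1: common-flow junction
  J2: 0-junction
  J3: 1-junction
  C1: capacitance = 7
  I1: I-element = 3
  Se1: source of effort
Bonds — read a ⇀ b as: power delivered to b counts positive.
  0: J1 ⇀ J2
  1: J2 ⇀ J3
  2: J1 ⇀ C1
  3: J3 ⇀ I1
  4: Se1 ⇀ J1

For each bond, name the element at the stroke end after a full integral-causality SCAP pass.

#4 stroke→J1  (Se1 (Se) sets effort on bond)
#2 stroke→J1  (prefer integral on C1)
#0 stroke→J2  (J1: last free bond brings flow in)
#1 stroke→J3  (J2 effort already set via bond 0)
#3 stroke→I1  (J3: last free bond brings flow in)

b0 stroke at J2
b1 stroke at J3
b2 stroke at J1
b3 stroke at I1
b4 stroke at J1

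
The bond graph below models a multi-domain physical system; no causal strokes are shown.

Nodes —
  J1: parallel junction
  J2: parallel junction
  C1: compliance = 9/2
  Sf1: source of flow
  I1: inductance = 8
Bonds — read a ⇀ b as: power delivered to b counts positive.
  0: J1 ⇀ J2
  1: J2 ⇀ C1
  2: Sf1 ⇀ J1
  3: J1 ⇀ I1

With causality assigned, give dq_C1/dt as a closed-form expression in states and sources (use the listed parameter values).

b2 stroke→Sf1  (Sf1 fixes flow; stroke at Sf1)
b1 stroke→J2  (C1: C, integral causality)
b0 stroke→J1  (common-e at J2 fixed by 1)
b3 stroke→I1  (J1: bond 0 brought effort, rest push out)

dq_C1/dt = F_Sf1 - p_I1/8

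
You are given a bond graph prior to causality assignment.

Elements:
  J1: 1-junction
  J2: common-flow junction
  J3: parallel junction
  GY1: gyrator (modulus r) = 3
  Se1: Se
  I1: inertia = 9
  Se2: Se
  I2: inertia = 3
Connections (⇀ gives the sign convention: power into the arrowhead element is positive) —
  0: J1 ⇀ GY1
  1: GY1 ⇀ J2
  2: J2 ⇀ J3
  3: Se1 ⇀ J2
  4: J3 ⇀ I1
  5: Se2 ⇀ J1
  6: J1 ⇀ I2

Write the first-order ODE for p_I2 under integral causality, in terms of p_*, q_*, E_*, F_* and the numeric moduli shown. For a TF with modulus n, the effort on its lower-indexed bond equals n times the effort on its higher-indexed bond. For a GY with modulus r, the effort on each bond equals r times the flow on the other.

dp_I2/dt = E_Se2 - p_I1/3

b3 |J2  (Se1 (Se) sets effort on bond)
b5 |J1  (Se2 (Se) sets effort on bond)
b4 |I1  (prefer integral on I1)
b2 |J3  (J3 needs exactly one e-in)
b1 |J2  (common-f at J2 fixed by 2)
b0 |J1  (GY1: gyrator matches bond 1)
b6 |I2  (J1 needs exactly one f-in)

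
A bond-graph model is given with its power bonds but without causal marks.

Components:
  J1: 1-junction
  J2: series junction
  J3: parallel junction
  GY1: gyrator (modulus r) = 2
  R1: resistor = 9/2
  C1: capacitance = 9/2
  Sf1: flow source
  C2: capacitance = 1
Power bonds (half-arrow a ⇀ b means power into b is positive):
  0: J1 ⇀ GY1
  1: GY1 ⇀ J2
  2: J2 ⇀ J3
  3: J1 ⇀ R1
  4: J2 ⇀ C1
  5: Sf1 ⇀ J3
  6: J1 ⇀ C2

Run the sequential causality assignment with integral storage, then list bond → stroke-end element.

#0 stroke at J1
#1 stroke at J2
#2 stroke at J3
#3 stroke at R1
#4 stroke at J2
#5 stroke at Sf1
#6 stroke at J1

#5 |Sf1  (Sf1 (Sf) sets flow on bond)
#2 |J3  (J3 needs exactly one e-in)
#1 |J2  (1-jn J2 has f-setter on 2)
#4 |J2  (J2: bond 2 brought flow, rest push out)
#0 |J1  (through GY1, causality inverts; strokes same side of GY1)
#6 |J1  (prefer integral on C2)
#3 |R1  (J1 needs exactly one f-in)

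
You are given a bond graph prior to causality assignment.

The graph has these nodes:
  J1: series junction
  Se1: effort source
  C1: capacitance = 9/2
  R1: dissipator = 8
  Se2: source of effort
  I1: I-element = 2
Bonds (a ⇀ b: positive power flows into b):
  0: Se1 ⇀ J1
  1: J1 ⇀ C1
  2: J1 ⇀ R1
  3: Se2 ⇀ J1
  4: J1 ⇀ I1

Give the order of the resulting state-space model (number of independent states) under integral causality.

bond 0 |J1  (Se1: effort source, stroke at far end)
bond 3 |J1  (source Se2 imposes e)
bond 1 |J1  (C1: C, integral causality)
bond 4 |I1  (I1: I, integral causality)
bond 2 |J1  (J1 flow already set via bond 4)

2  (C1, I1 all integral)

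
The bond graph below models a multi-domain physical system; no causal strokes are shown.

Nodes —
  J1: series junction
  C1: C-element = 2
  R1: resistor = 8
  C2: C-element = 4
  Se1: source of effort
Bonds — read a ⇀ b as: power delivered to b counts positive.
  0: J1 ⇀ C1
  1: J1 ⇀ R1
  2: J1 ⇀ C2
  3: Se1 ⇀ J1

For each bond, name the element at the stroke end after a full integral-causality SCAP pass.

#3 stroke→J1  (source Se1 imposes e)
#0 stroke→J1  (C1: C, integral causality)
#2 stroke→J1  (C2 outputs effort q/C2)
#1 stroke→R1  (closing 1-jn rule on J1)

β0 →J1
β1 →R1
β2 →J1
β3 →J1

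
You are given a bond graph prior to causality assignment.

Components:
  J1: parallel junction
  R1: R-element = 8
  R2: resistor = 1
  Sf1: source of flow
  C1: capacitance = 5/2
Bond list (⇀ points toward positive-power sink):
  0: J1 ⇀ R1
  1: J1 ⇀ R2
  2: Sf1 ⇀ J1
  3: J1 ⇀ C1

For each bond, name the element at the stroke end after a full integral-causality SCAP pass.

b0 |R1
b1 |R2
b2 |Sf1
b3 |J1

β2 →Sf1  (Sf1: flow source, stroke at near end)
β3 →J1  (C1: C, integral causality)
β0 →R1  (common-e at J1 fixed by 3)
β1 →R2  (0-jn J1 has e-setter on 3)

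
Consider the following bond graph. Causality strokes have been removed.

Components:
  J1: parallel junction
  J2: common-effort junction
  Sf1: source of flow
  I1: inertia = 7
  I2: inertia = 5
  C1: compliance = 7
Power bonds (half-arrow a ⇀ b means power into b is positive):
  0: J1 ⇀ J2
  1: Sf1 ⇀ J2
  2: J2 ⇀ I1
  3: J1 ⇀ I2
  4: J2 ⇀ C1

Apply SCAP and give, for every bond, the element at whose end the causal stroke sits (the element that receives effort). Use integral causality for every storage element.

β0 |J1
β1 |Sf1
β2 |I1
β3 |I2
β4 |J2

β1 stroke at Sf1  (Sf1 fixes flow; stroke at Sf1)
β2 stroke at I1  (I1: I, integral causality)
β3 stroke at I2  (I2 integral (f out))
β0 stroke at J1  (J1: last free bond brings effort in)
β4 stroke at J2  (closing 0-jn rule on J2)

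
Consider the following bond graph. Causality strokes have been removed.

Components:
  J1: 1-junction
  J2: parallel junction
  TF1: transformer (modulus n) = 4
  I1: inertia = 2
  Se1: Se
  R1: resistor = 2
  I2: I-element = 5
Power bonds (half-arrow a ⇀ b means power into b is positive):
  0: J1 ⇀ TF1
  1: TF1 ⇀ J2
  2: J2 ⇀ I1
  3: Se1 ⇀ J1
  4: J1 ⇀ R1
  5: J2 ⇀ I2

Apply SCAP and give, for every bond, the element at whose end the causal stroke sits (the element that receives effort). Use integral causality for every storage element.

β0 |TF1
β1 |J2
β2 |I1
β3 |J1
β4 |J1
β5 |I2

bond 3 →J1  (Se1: effort source, stroke at far end)
bond 2 →I1  (I1 integral (f out))
bond 5 →I2  (I2 outputs flow p/I2)
bond 1 →J2  (J2 needs exactly one e-in)
bond 0 →TF1  (TF1: transformer flips bond 1)
bond 4 →J1  (J1 flow already set via bond 0)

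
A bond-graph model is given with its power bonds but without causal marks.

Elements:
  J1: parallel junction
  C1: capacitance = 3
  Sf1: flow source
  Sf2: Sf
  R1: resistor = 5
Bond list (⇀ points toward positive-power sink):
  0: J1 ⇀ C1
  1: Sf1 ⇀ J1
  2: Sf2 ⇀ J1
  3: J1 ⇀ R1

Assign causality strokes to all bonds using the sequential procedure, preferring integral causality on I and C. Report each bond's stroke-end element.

bond 0 stroke at J1
bond 1 stroke at Sf1
bond 2 stroke at Sf2
bond 3 stroke at R1

b1 |Sf1  (Sf1 fixes flow; stroke at Sf1)
b2 |Sf2  (source Sf2 imposes f)
b0 |J1  (C1 outputs effort q/C1)
b3 |R1  (0-jn J1 has e-setter on 0)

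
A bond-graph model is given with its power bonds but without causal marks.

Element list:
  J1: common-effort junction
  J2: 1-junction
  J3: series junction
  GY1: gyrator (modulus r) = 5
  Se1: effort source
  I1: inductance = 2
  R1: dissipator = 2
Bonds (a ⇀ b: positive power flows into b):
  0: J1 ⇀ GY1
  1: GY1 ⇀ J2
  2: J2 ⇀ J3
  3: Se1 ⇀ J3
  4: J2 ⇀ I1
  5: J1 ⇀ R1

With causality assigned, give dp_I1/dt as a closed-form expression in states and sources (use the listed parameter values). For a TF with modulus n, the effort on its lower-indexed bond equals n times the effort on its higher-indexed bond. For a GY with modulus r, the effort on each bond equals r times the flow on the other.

bond 3 |J3  (source Se1 imposes e)
bond 2 |J2  (only one flow-in slot at J3)
bond 4 |I1  (prefer integral on I1)
bond 1 |J2  (common-f at J2 fixed by 4)
bond 0 |J1  (GY GY1: same side as bond 1)
bond 5 |R1  (J1 effort already set via bond 0)

dp_I1/dt = E_Se1 - 25*p_I1/4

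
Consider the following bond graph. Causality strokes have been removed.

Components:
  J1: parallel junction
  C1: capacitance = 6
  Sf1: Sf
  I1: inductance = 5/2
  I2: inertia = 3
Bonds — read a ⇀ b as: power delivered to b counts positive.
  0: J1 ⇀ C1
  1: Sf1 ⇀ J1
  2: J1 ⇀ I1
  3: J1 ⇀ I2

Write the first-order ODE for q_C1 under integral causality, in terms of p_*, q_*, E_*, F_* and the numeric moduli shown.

dq_C1/dt = F_Sf1 - 2*p_I1/5 - p_I2/3

bond 1 |Sf1  (Sf1 fixes flow; stroke at Sf1)
bond 0 |J1  (C1 outputs effort q/C1)
bond 2 |I1  (J1 effort already set via bond 0)
bond 3 |I2  (common-e at J1 fixed by 0)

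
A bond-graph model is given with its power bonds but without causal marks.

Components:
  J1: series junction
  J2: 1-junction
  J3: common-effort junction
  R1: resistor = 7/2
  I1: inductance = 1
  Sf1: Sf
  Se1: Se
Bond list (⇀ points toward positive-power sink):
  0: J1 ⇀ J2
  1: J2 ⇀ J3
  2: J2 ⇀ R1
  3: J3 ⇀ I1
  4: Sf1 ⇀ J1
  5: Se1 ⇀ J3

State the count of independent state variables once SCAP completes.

β4 →Sf1  (Sf1 (Sf) sets flow on bond)
β5 →J3  (Se1 (Se) sets effort on bond)
β0 →J1  (J1 flow already set via bond 4)
β1 →J2  (1-jn J2 has f-setter on 0)
β2 →J2  (common-f at J2 fixed by 0)
β3 →I1  (J3 effort already set via bond 5)

1  (I1 all integral)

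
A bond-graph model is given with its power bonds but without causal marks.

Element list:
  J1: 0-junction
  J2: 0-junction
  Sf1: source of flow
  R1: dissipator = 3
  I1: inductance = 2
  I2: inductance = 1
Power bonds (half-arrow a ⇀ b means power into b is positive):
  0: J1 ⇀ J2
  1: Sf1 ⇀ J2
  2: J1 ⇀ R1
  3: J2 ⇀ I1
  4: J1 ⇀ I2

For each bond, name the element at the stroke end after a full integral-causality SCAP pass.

β1 stroke→Sf1  (source Sf1 imposes f)
β3 stroke→I1  (I1 integral (f out))
β0 stroke→J2  (J2: last free bond brings effort in)
β4 stroke→I2  (I2 outputs flow p/I2)
β2 stroke→J1  (only one effort-in slot at J1)

#0 stroke→J2
#1 stroke→Sf1
#2 stroke→J1
#3 stroke→I1
#4 stroke→I2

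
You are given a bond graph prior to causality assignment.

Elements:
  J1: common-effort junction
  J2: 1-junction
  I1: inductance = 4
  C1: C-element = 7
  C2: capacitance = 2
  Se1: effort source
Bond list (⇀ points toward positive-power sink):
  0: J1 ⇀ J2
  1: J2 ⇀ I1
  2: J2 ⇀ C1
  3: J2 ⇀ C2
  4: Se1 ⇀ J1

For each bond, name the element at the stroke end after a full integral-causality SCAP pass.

#4 stroke at J1  (Se1 fixes effort; stroke away)
#0 stroke at J2  (J1 effort already set via bond 4)
#1 stroke at I1  (I1: I, integral causality)
#2 stroke at J2  (common-f at J2 fixed by 1)
#3 stroke at J2  (J2 flow already set via bond 1)

bond 0 stroke→J2
bond 1 stroke→I1
bond 2 stroke→J2
bond 3 stroke→J2
bond 4 stroke→J1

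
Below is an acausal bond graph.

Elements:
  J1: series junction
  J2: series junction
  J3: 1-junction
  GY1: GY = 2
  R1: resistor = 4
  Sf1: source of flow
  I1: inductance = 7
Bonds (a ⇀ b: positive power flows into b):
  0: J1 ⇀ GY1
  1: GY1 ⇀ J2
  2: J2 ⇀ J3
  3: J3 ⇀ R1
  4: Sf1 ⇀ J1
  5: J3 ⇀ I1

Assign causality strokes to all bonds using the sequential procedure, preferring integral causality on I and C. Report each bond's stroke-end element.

#0 →J1
#1 →J2
#2 →J3
#3 →J3
#4 →Sf1
#5 →I1

#4 |Sf1  (source Sf1 imposes f)
#0 |J1  (J1: bond 4 brought flow, rest push out)
#1 |J2  (GY1 both-in/both-out from 0)
#2 |J3  (J2: last free bond brings flow in)
#5 |I1  (prefer integral on I1)
#3 |J3  (J3: bond 5 brought flow, rest push out)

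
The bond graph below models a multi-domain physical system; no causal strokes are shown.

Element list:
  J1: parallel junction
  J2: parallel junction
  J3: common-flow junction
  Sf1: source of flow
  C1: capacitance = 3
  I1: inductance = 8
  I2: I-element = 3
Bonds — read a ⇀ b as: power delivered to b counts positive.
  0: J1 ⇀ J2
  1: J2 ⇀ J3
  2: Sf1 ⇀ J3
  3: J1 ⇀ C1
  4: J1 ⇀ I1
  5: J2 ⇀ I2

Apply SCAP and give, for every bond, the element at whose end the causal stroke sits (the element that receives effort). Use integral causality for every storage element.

b2 stroke→Sf1  (Sf1 fixes flow; stroke at Sf1)
b1 stroke→J3  (common-f at J3 fixed by 2)
b3 stroke→J1  (prefer integral on C1)
b0 stroke→J2  (J1: bond 3 brought effort, rest push out)
b4 stroke→I1  (J1: bond 3 brought effort, rest push out)
b5 stroke→I2  (J2: bond 0 brought effort, rest push out)

bond 0 stroke at J2
bond 1 stroke at J3
bond 2 stroke at Sf1
bond 3 stroke at J1
bond 4 stroke at I1
bond 5 stroke at I2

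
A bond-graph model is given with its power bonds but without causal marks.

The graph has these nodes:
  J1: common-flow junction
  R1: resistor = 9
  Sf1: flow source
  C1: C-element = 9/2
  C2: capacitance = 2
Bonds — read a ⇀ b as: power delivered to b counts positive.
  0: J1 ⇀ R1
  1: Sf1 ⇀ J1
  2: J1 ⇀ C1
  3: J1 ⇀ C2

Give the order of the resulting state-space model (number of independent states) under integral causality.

2  (C1, C2 all integral)

b1 stroke at Sf1  (Sf1 (Sf) sets flow on bond)
b0 stroke at J1  (J1 flow already set via bond 1)
b2 stroke at J1  (common-f at J1 fixed by 1)
b3 stroke at J1  (J1 flow already set via bond 1)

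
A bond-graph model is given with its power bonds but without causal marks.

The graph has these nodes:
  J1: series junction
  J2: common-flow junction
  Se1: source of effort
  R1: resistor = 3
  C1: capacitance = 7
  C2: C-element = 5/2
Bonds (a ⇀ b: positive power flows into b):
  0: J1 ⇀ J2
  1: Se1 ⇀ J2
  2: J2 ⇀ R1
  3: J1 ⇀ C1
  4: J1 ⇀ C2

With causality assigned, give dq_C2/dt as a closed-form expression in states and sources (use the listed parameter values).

β1 stroke at J2  (Se1 fixes effort; stroke away)
β3 stroke at J1  (C1 integral (e out))
β4 stroke at J1  (C2 outputs effort q/C2)
β0 stroke at J2  (only one flow-in slot at J1)
β2 stroke at R1  (J2 needs exactly one f-in)

dq_C2/dt = E_Se1/3 - q_C1/21 - 2*q_C2/15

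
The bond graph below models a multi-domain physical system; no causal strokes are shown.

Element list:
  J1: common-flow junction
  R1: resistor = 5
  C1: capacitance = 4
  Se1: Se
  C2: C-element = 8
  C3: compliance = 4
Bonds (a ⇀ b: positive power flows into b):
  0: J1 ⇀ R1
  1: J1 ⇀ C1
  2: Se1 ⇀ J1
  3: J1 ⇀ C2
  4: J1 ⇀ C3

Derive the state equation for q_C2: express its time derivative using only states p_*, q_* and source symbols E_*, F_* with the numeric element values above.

bond 2 stroke at J1  (Se1 fixes effort; stroke away)
bond 1 stroke at J1  (C1: C, integral causality)
bond 3 stroke at J1  (C2 outputs effort q/C2)
bond 4 stroke at J1  (C3 outputs effort q/C3)
bond 0 stroke at R1  (closing 1-jn rule on J1)

dq_C2/dt = E_Se1/5 - q_C1/20 - q_C2/40 - q_C3/20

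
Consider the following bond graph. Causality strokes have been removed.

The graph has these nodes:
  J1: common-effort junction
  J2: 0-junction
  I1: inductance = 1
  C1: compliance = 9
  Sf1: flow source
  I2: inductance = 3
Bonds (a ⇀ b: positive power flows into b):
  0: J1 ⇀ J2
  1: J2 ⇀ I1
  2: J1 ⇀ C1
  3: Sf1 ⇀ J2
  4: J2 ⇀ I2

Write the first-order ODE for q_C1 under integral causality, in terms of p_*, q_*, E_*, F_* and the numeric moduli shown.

dq_C1/dt = F_Sf1 - p_I1 - p_I2/3

#3 →Sf1  (Sf1 (Sf) sets flow on bond)
#1 →I1  (I1: I, integral causality)
#2 →J1  (C1 outputs effort q/C1)
#0 →J2  (J1: bond 2 brought effort, rest push out)
#4 →I2  (common-e at J2 fixed by 0)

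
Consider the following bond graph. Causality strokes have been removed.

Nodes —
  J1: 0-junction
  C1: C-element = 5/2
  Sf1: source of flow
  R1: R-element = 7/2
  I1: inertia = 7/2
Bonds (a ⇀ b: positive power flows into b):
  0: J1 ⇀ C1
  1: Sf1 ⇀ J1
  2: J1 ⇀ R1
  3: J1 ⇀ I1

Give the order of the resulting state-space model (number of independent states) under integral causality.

bond 1 stroke at Sf1  (Sf1 fixes flow; stroke at Sf1)
bond 0 stroke at J1  (C1 outputs effort q/C1)
bond 2 stroke at R1  (common-e at J1 fixed by 0)
bond 3 stroke at I1  (0-jn J1 has e-setter on 0)

2  (C1, I1 all integral)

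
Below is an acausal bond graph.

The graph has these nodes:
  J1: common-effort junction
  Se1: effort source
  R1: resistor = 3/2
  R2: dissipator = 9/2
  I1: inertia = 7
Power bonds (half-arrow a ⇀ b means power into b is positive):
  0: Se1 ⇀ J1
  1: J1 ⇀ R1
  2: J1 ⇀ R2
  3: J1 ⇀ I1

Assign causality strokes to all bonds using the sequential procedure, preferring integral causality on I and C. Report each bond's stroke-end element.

β0 stroke→J1
β1 stroke→R1
β2 stroke→R2
β3 stroke→I1

b0 stroke→J1  (Se1 (Se) sets effort on bond)
b1 stroke→R1  (0-jn J1 has e-setter on 0)
b2 stroke→R2  (J1 effort already set via bond 0)
b3 stroke→I1  (0-jn J1 has e-setter on 0)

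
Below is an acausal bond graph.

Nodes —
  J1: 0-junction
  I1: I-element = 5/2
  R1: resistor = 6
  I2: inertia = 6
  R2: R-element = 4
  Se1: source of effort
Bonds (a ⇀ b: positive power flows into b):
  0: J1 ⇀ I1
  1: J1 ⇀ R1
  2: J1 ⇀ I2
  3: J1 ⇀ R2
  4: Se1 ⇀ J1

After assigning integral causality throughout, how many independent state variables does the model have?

2  (I1, I2 all integral)

#4 |J1  (source Se1 imposes e)
#0 |I1  (J1 effort already set via bond 4)
#1 |R1  (J1 effort already set via bond 4)
#2 |I2  (common-e at J1 fixed by 4)
#3 |R2  (0-jn J1 has e-setter on 4)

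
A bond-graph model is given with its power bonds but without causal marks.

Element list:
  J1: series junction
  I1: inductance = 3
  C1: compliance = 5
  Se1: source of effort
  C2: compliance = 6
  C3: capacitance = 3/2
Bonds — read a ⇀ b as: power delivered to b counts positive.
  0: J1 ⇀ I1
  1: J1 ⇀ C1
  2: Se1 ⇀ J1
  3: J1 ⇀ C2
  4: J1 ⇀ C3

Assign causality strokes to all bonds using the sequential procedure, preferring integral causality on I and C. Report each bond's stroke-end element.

b0 |I1
b1 |J1
b2 |J1
b3 |J1
b4 |J1

#2 stroke at J1  (Se1 (Se) sets effort on bond)
#0 stroke at I1  (I1 outputs flow p/I1)
#1 stroke at J1  (1-jn J1 has f-setter on 0)
#3 stroke at J1  (J1: bond 0 brought flow, rest push out)
#4 stroke at J1  (1-jn J1 has f-setter on 0)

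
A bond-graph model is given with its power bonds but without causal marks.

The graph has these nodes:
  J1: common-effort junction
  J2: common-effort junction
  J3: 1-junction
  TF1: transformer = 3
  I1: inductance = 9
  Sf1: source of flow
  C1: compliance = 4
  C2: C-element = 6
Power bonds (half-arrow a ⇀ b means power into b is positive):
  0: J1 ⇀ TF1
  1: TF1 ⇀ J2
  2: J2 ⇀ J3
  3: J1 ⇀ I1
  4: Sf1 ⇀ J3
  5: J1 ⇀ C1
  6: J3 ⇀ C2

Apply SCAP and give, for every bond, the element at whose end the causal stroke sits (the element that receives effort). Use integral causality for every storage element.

bond 0 stroke at TF1
bond 1 stroke at J2
bond 2 stroke at J3
bond 3 stroke at I1
bond 4 stroke at Sf1
bond 5 stroke at J1
bond 6 stroke at J3

b4 |Sf1  (Sf1 fixes flow; stroke at Sf1)
b2 |J3  (common-f at J3 fixed by 4)
b6 |J3  (1-jn J3 has f-setter on 4)
b1 |J2  (J2 needs exactly one e-in)
b0 |TF1  (TF1 one-in-one-out from 1)
b3 |I1  (I1 outputs flow p/I1)
b5 |J1  (J1 needs exactly one e-in)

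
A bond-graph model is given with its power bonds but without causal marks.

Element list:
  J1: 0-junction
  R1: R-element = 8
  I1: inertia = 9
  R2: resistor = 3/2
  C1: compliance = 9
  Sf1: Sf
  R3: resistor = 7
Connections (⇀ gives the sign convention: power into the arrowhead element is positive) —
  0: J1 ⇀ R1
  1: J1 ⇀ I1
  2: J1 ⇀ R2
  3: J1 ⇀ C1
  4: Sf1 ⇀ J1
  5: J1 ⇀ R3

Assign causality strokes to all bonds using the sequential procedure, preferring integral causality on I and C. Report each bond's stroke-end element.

β0 stroke→R1
β1 stroke→I1
β2 stroke→R2
β3 stroke→J1
β4 stroke→Sf1
β5 stroke→R3

β4 stroke→Sf1  (Sf1 (Sf) sets flow on bond)
β1 stroke→I1  (I1 outputs flow p/I1)
β3 stroke→J1  (C1 integral (e out))
β0 stroke→R1  (common-e at J1 fixed by 3)
β2 stroke→R2  (J1 effort already set via bond 3)
β5 stroke→R3  (0-jn J1 has e-setter on 3)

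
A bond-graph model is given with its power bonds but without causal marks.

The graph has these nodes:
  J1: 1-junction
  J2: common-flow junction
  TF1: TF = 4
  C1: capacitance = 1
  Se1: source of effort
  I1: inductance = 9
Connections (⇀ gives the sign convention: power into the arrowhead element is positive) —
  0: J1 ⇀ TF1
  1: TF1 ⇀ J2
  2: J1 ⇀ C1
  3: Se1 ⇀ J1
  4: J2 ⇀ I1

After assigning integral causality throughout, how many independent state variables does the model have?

2  (C1, I1 all integral)

#3 →J1  (source Se1 imposes e)
#2 →J1  (prefer integral on C1)
#0 →TF1  (only one flow-in slot at J1)
#1 →J2  (through TF1, causality passes straight; one stroke at TF1)
#4 →I1  (J2 needs exactly one f-in)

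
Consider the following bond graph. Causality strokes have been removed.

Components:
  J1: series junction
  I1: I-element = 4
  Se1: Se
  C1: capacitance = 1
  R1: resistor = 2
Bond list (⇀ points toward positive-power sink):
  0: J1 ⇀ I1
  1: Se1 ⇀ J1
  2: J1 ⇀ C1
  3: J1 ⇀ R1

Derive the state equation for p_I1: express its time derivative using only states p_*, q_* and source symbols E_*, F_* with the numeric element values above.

#1 stroke at J1  (source Se1 imposes e)
#0 stroke at I1  (prefer integral on I1)
#2 stroke at J1  (common-f at J1 fixed by 0)
#3 stroke at J1  (1-jn J1 has f-setter on 0)

dp_I1/dt = E_Se1 - p_I1/2 - q_C1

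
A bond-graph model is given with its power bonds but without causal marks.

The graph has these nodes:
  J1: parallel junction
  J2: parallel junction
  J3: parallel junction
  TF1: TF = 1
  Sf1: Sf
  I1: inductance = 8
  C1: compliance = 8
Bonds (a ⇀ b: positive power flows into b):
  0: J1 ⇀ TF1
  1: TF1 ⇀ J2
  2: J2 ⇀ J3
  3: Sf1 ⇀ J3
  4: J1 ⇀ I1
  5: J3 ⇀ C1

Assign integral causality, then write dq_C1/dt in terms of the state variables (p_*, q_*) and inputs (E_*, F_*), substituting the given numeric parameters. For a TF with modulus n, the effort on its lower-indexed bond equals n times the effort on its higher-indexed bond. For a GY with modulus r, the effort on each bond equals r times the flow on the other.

#3 stroke at Sf1  (Sf1 (Sf) sets flow on bond)
#4 stroke at I1  (I1 integral (f out))
#0 stroke at J1  (only one effort-in slot at J1)
#1 stroke at TF1  (TF1: transformer flips bond 0)
#2 stroke at J2  (closing 0-jn rule on J2)
#5 stroke at J3  (closing 0-jn rule on J3)

dq_C1/dt = F_Sf1 - p_I1/8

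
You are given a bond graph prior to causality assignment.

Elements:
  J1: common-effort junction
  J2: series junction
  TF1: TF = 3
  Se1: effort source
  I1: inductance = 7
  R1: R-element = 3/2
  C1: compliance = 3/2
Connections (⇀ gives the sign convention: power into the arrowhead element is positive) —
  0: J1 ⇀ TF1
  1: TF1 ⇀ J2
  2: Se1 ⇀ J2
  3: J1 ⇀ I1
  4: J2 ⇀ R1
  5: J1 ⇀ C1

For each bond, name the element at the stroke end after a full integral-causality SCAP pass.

β0 stroke at TF1
β1 stroke at J2
β2 stroke at J2
β3 stroke at I1
β4 stroke at R1
β5 stroke at J1

bond 2 →J2  (Se1 (Se) sets effort on bond)
bond 3 →I1  (I1 outputs flow p/I1)
bond 5 →J1  (prefer integral on C1)
bond 0 →TF1  (J1: bond 5 brought effort, rest push out)
bond 1 →J2  (through TF1, causality passes straight; one stroke at TF1)
bond 4 →R1  (J2 needs exactly one f-in)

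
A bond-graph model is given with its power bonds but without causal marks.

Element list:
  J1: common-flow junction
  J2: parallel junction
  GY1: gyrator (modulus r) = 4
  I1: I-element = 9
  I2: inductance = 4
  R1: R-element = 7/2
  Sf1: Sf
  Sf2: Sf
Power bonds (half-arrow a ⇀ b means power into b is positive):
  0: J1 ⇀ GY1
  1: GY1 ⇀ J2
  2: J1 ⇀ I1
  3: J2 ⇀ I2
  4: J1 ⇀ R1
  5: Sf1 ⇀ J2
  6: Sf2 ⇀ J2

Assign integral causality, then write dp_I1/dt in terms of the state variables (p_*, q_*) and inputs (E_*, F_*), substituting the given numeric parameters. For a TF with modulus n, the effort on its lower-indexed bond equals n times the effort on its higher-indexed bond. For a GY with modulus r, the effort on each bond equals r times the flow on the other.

bond 5 →Sf1  (Sf1 fixes flow; stroke at Sf1)
bond 6 →Sf2  (Sf2: flow source, stroke at near end)
bond 2 →I1  (I1 outputs flow p/I1)
bond 0 →J1  (J1 flow already set via bond 2)
bond 4 →J1  (J1: bond 2 brought flow, rest push out)
bond 1 →J2  (GY1: gyrator matches bond 0)
bond 3 →I2  (common-e at J2 fixed by 1)

dp_I1/dt = 4*F_Sf1 + 4*F_Sf2 - 7*p_I1/18 - p_I2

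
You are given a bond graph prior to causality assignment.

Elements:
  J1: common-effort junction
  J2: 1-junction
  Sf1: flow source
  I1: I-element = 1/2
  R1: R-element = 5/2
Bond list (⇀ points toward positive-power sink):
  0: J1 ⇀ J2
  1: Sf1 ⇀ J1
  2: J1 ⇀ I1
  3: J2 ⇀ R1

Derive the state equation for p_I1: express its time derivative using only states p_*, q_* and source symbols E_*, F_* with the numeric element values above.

dp_I1/dt = 5*F_Sf1/2 - 5*p_I1

b1 |Sf1  (Sf1: flow source, stroke at near end)
b2 |I1  (I1 outputs flow p/I1)
b0 |J1  (J1: last free bond brings effort in)
b3 |J2  (J2: bond 0 brought flow, rest push out)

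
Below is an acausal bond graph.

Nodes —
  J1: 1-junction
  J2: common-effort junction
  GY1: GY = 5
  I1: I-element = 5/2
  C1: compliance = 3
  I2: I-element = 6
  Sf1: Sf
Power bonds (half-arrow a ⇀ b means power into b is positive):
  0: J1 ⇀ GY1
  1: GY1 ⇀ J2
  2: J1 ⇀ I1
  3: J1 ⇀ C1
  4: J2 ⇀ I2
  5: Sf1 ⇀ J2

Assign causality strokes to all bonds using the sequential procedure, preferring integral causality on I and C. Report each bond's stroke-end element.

b5 stroke→Sf1  (Sf1 (Sf) sets flow on bond)
b2 stroke→I1  (I1 outputs flow p/I1)
b0 stroke→J1  (1-jn J1 has f-setter on 2)
b3 stroke→J1  (1-jn J1 has f-setter on 2)
b1 stroke→J2  (GY GY1: same side as bond 0)
b4 stroke→I2  (0-jn J2 has e-setter on 1)

β0 →J1
β1 →J2
β2 →I1
β3 →J1
β4 →I2
β5 →Sf1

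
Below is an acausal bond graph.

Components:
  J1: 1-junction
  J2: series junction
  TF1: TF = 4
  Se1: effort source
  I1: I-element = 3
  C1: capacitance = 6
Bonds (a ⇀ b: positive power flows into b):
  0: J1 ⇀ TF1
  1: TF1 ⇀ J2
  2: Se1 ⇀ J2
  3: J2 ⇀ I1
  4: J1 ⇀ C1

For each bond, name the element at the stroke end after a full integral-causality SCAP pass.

β2 →J2  (Se1 (Se) sets effort on bond)
β3 →I1  (I1 integral (f out))
β1 →J2  (1-jn J2 has f-setter on 3)
β0 →TF1  (TF TF1: opposite of bond 1)
β4 →J1  (common-f at J1 fixed by 0)

β0 stroke→TF1
β1 stroke→J2
β2 stroke→J2
β3 stroke→I1
β4 stroke→J1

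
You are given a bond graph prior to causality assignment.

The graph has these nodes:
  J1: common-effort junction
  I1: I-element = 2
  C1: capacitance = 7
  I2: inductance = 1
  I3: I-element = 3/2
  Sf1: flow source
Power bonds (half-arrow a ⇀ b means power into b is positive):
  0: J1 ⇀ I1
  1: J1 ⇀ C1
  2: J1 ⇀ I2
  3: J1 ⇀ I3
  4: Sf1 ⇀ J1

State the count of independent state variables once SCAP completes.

β4 stroke at Sf1  (Sf1 fixes flow; stroke at Sf1)
β0 stroke at I1  (prefer integral on I1)
β1 stroke at J1  (C1 integral (e out))
β2 stroke at I2  (0-jn J1 has e-setter on 1)
β3 stroke at I3  (J1 effort already set via bond 1)

4  (C1, I1, I2, I3 all integral)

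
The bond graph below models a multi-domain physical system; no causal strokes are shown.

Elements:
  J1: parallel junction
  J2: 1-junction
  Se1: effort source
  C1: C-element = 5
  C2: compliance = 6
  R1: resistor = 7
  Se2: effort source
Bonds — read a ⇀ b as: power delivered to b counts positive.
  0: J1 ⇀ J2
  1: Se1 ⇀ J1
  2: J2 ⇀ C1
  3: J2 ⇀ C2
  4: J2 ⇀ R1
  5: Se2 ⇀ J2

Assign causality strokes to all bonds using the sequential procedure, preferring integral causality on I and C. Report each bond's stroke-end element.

bond 0 stroke at J2
bond 1 stroke at J1
bond 2 stroke at J2
bond 3 stroke at J2
bond 4 stroke at R1
bond 5 stroke at J2

bond 1 stroke at J1  (source Se1 imposes e)
bond 5 stroke at J2  (Se2: effort source, stroke at far end)
bond 0 stroke at J2  (J1 effort already set via bond 1)
bond 2 stroke at J2  (C1: C, integral causality)
bond 3 stroke at J2  (prefer integral on C2)
bond 4 stroke at R1  (only one flow-in slot at J2)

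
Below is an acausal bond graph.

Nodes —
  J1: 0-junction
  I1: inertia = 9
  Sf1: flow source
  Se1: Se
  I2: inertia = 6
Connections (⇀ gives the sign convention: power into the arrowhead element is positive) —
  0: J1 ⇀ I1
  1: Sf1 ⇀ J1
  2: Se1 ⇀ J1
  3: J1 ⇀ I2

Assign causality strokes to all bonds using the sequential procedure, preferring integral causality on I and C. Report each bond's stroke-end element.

β0 →I1
β1 →Sf1
β2 →J1
β3 →I2

#1 →Sf1  (Sf1: flow source, stroke at near end)
#2 →J1  (Se1 fixes effort; stroke away)
#0 →I1  (J1 effort already set via bond 2)
#3 →I2  (J1 effort already set via bond 2)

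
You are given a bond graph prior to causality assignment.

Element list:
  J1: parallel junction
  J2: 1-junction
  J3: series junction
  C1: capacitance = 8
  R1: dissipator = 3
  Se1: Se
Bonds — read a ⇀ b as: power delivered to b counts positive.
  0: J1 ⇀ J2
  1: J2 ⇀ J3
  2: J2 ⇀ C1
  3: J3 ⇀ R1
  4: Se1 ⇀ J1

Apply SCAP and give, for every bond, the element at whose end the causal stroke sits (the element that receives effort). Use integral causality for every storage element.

β0 →J2
β1 →J3
β2 →J2
β3 →R1
β4 →J1

β4 |J1  (Se1 fixes effort; stroke away)
β0 |J2  (0-jn J1 has e-setter on 4)
β2 |J2  (C1 integral (e out))
β1 |J3  (closing 1-jn rule on J2)
β3 |R1  (only one flow-in slot at J3)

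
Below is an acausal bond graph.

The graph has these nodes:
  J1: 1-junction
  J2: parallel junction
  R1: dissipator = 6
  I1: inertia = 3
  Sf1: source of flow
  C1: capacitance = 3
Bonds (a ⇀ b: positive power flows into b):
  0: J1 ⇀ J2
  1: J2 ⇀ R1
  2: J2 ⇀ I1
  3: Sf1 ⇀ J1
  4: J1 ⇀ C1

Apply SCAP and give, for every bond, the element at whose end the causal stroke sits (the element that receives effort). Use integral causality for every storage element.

β0 stroke at J1
β1 stroke at J2
β2 stroke at I1
β3 stroke at Sf1
β4 stroke at J1

bond 3 stroke at Sf1  (Sf1 fixes flow; stroke at Sf1)
bond 0 stroke at J1  (J1: bond 3 brought flow, rest push out)
bond 4 stroke at J1  (J1: bond 3 brought flow, rest push out)
bond 2 stroke at I1  (I1 integral (f out))
bond 1 stroke at J2  (closing 0-jn rule on J2)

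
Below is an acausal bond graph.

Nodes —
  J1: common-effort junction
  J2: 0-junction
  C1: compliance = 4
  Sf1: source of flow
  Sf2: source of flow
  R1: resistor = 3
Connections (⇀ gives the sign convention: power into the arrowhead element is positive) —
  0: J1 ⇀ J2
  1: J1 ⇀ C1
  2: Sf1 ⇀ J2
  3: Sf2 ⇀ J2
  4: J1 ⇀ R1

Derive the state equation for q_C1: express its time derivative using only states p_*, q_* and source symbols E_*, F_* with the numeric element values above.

dq_C1/dt = F_Sf1 + F_Sf2 - q_C1/12

bond 2 stroke→Sf1  (Sf1: flow source, stroke at near end)
bond 3 stroke→Sf2  (Sf2: flow source, stroke at near end)
bond 0 stroke→J2  (J2: last free bond brings effort in)
bond 1 stroke→J1  (prefer integral on C1)
bond 4 stroke→R1  (J1: bond 1 brought effort, rest push out)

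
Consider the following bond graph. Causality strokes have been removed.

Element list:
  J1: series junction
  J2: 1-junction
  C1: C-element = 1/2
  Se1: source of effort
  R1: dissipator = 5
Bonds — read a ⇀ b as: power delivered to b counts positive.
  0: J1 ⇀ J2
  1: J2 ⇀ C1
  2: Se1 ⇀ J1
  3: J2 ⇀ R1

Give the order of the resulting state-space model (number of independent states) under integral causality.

β2 →J1  (source Se1 imposes e)
β0 →J2  (J1 needs exactly one f-in)
β1 →J2  (C1: C, integral causality)
β3 →R1  (J2: last free bond brings flow in)

1  (C1 all integral)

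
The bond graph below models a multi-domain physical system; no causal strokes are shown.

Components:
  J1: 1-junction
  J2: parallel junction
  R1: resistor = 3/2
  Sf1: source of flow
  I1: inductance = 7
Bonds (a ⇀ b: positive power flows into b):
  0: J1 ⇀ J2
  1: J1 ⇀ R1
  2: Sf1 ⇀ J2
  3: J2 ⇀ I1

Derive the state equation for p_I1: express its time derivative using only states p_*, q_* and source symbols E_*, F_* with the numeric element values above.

#2 stroke→Sf1  (Sf1: flow source, stroke at near end)
#3 stroke→I1  (prefer integral on I1)
#0 stroke→J2  (closing 0-jn rule on J2)
#1 stroke→J1  (J1 flow already set via bond 0)

dp_I1/dt = 3*F_Sf1/2 - 3*p_I1/14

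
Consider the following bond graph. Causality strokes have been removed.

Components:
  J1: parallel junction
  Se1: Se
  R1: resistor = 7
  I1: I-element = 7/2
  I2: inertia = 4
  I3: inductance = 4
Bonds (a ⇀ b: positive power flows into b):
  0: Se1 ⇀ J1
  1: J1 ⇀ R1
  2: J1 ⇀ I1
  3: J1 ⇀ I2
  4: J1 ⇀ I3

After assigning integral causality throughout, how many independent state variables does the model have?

3  (I1, I2, I3 all integral)

b0 →J1  (Se1 (Se) sets effort on bond)
b1 →R1  (0-jn J1 has e-setter on 0)
b2 →I1  (J1 effort already set via bond 0)
b3 →I2  (J1: bond 0 brought effort, rest push out)
b4 →I3  (J1: bond 0 brought effort, rest push out)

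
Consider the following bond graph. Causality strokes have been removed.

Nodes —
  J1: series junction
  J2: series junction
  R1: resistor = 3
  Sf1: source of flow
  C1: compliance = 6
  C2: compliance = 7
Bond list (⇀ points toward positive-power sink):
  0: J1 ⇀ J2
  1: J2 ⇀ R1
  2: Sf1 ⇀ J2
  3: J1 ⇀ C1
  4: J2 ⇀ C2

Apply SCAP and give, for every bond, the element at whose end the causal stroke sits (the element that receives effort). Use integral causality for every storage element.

#0 stroke at J2
#1 stroke at J2
#2 stroke at Sf1
#3 stroke at J1
#4 stroke at J2

β2 |Sf1  (source Sf1 imposes f)
β0 |J2  (J2: bond 2 brought flow, rest push out)
β1 |J2  (1-jn J2 has f-setter on 2)
β4 |J2  (1-jn J2 has f-setter on 2)
β3 |J1  (J1 flow already set via bond 0)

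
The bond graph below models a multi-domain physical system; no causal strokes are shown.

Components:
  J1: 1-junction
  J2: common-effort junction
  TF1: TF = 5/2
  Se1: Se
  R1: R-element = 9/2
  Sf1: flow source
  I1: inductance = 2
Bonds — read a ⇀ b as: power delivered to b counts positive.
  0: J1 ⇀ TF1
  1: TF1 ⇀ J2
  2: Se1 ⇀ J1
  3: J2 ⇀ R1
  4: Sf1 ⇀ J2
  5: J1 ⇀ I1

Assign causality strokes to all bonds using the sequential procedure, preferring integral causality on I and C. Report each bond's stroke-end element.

b2 |J1  (Se1: effort source, stroke at far end)
b4 |Sf1  (source Sf1 imposes f)
b5 |I1  (I1 integral (f out))
b0 |J1  (J1 flow already set via bond 5)
b1 |TF1  (TF1 one-in-one-out from 0)
b3 |J2  (closing 0-jn rule on J2)

β0 →J1
β1 →TF1
β2 →J1
β3 →J2
β4 →Sf1
β5 →I1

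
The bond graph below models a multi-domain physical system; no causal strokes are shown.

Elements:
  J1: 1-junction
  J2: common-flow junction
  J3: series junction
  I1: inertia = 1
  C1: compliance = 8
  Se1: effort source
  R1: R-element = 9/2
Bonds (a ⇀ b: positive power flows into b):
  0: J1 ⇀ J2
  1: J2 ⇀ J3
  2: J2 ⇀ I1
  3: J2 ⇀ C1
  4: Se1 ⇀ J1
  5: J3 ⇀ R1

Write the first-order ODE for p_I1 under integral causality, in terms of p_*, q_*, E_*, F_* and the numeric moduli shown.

dp_I1/dt = E_Se1 - 9*p_I1/2 - q_C1/8

bond 4 →J1  (source Se1 imposes e)
bond 0 →J2  (J1 needs exactly one f-in)
bond 2 →I1  (prefer integral on I1)
bond 1 →J2  (common-f at J2 fixed by 2)
bond 3 →J2  (1-jn J2 has f-setter on 2)
bond 5 →J3  (J3 flow already set via bond 1)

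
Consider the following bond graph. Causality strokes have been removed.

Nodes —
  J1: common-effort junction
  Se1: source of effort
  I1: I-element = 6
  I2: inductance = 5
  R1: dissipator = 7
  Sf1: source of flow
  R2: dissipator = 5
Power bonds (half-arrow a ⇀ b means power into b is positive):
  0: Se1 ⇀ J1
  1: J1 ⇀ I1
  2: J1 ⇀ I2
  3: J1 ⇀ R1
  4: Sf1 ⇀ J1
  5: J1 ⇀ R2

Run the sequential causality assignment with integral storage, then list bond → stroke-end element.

bond 0 stroke at J1
bond 1 stroke at I1
bond 2 stroke at I2
bond 3 stroke at R1
bond 4 stroke at Sf1
bond 5 stroke at R2

b0 |J1  (Se1 fixes effort; stroke away)
b4 |Sf1  (source Sf1 imposes f)
b1 |I1  (J1: bond 0 brought effort, rest push out)
b2 |I2  (common-e at J1 fixed by 0)
b3 |R1  (0-jn J1 has e-setter on 0)
b5 |R2  (J1: bond 0 brought effort, rest push out)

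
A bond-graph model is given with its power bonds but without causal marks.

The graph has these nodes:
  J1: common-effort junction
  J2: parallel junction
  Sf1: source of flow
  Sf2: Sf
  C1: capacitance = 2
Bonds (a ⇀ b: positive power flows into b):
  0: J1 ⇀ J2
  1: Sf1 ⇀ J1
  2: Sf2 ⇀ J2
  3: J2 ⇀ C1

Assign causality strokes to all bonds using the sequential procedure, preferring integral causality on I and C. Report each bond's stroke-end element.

b0 stroke→J1
b1 stroke→Sf1
b2 stroke→Sf2
b3 stroke→J2

#1 stroke at Sf1  (source Sf1 imposes f)
#2 stroke at Sf2  (source Sf2 imposes f)
#0 stroke at J1  (J1: last free bond brings effort in)
#3 stroke at J2  (closing 0-jn rule on J2)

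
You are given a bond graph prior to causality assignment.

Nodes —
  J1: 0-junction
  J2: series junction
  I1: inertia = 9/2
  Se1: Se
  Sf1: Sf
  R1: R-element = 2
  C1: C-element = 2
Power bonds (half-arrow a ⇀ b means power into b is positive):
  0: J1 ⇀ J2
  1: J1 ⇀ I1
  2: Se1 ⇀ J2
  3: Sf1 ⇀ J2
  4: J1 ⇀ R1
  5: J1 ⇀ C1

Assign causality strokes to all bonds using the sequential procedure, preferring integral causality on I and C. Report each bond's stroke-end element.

β0 stroke→J2
β1 stroke→I1
β2 stroke→J2
β3 stroke→Sf1
β4 stroke→R1
β5 stroke→J1

bond 2 stroke→J2  (Se1: effort source, stroke at far end)
bond 3 stroke→Sf1  (source Sf1 imposes f)
bond 0 stroke→J2  (J2: bond 3 brought flow, rest push out)
bond 1 stroke→I1  (I1 outputs flow p/I1)
bond 5 stroke→J1  (C1 integral (e out))
bond 4 stroke→R1  (common-e at J1 fixed by 5)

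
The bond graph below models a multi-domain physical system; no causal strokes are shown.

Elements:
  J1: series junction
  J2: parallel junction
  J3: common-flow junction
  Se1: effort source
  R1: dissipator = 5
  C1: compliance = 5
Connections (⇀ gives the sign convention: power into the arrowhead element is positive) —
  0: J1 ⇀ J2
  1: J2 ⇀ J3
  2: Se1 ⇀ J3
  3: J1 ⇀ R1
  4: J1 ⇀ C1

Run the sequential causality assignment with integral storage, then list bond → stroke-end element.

β2 stroke→J3  (source Se1 imposes e)
β1 stroke→J2  (J3 needs exactly one f-in)
β0 stroke→J1  (J2 effort already set via bond 1)
β4 stroke→J1  (C1 outputs effort q/C1)
β3 stroke→R1  (J1 needs exactly one f-in)

bond 0 stroke→J1
bond 1 stroke→J2
bond 2 stroke→J3
bond 3 stroke→R1
bond 4 stroke→J1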